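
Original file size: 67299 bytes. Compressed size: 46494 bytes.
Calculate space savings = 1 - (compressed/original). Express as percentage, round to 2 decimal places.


ratio = compressed/original = 46494/67299 = 0.690857
savings = 1 - ratio = 1 - 0.690857 = 0.309143
as a percentage: 0.309143 * 100 = 30.91%

Space savings = 1 - 46494/67299 = 30.91%


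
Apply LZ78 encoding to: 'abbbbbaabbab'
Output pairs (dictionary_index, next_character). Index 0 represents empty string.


LZ78 encoding steps:
Dictionary: {0: ''}
Step 1: w='' (idx 0), next='a' -> output (0, 'a'), add 'a' as idx 1
Step 2: w='' (idx 0), next='b' -> output (0, 'b'), add 'b' as idx 2
Step 3: w='b' (idx 2), next='b' -> output (2, 'b'), add 'bb' as idx 3
Step 4: w='bb' (idx 3), next='a' -> output (3, 'a'), add 'bba' as idx 4
Step 5: w='a' (idx 1), next='b' -> output (1, 'b'), add 'ab' as idx 5
Step 6: w='b' (idx 2), next='a' -> output (2, 'a'), add 'ba' as idx 6
Step 7: w='b' (idx 2), end of input -> output (2, '')


Encoded: [(0, 'a'), (0, 'b'), (2, 'b'), (3, 'a'), (1, 'b'), (2, 'a'), (2, '')]


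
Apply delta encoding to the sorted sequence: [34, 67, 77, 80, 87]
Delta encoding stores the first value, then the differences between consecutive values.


First value: 34
Deltas:
  67 - 34 = 33
  77 - 67 = 10
  80 - 77 = 3
  87 - 80 = 7


Delta encoded: [34, 33, 10, 3, 7]


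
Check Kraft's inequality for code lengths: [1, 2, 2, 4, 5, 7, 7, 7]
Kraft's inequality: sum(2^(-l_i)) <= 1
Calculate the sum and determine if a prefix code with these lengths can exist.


Sum = 2^(-1) + 2^(-2) + 2^(-2) + 2^(-4) + 2^(-5) + 2^(-7) + 2^(-7) + 2^(-7)
    = 0.5 + 0.25 + 0.25 + 0.0625 + 0.03125 + 0.0078125 + 0.0078125 + 0.0078125
    = 143/128 = 1.1171875
Since 1.1171875 > 1, Kraft's inequality is NOT satisfied.
A prefix code with these lengths CANNOT exist.

Kraft sum = 1.1171875. Not satisfied.


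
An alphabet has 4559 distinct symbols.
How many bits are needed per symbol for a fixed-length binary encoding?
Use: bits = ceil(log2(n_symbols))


log2(4559) = 12.1545
Bracket: 2^12 = 4096 < 4559 <= 2^13 = 8192
So ceil(log2(4559)) = 13

bits = ceil(log2(4559)) = ceil(12.1545) = 13 bits


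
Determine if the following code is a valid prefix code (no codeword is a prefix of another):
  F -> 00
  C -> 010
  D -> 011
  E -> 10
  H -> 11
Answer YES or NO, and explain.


Checking each pair (does one codeword prefix another?):
  F='00' vs C='010': no prefix
  F='00' vs D='011': no prefix
  F='00' vs E='10': no prefix
  F='00' vs H='11': no prefix
  C='010' vs F='00': no prefix
  C='010' vs D='011': no prefix
  C='010' vs E='10': no prefix
  C='010' vs H='11': no prefix
  D='011' vs F='00': no prefix
  D='011' vs C='010': no prefix
  D='011' vs E='10': no prefix
  D='011' vs H='11': no prefix
  E='10' vs F='00': no prefix
  E='10' vs C='010': no prefix
  E='10' vs D='011': no prefix
  E='10' vs H='11': no prefix
  H='11' vs F='00': no prefix
  H='11' vs C='010': no prefix
  H='11' vs D='011': no prefix
  H='11' vs E='10': no prefix
No violation found over all pairs.

YES -- this is a valid prefix code. No codeword is a prefix of any other codeword.


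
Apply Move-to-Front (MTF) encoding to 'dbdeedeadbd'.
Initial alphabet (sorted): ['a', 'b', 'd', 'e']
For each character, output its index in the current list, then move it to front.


MTF encoding:
'd': index 2 in ['a', 'b', 'd', 'e'] -> ['d', 'a', 'b', 'e']
'b': index 2 in ['d', 'a', 'b', 'e'] -> ['b', 'd', 'a', 'e']
'd': index 1 in ['b', 'd', 'a', 'e'] -> ['d', 'b', 'a', 'e']
'e': index 3 in ['d', 'b', 'a', 'e'] -> ['e', 'd', 'b', 'a']
'e': index 0 in ['e', 'd', 'b', 'a'] -> ['e', 'd', 'b', 'a']
'd': index 1 in ['e', 'd', 'b', 'a'] -> ['d', 'e', 'b', 'a']
'e': index 1 in ['d', 'e', 'b', 'a'] -> ['e', 'd', 'b', 'a']
'a': index 3 in ['e', 'd', 'b', 'a'] -> ['a', 'e', 'd', 'b']
'd': index 2 in ['a', 'e', 'd', 'b'] -> ['d', 'a', 'e', 'b']
'b': index 3 in ['d', 'a', 'e', 'b'] -> ['b', 'd', 'a', 'e']
'd': index 1 in ['b', 'd', 'a', 'e'] -> ['d', 'b', 'a', 'e']


Output: [2, 2, 1, 3, 0, 1, 1, 3, 2, 3, 1]


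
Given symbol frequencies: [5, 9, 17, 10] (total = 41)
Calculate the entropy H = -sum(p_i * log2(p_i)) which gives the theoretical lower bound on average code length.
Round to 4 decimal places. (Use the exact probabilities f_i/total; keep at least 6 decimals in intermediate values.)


Per-symbol terms -p_i * log2(p_i) with p_i = f_i/41:
  p = 5/41 = 0.121951: log2(p) = -3.035624, -p*log2(p) = 0.370198
  p = 9/41 = 0.219512: log2(p) = -2.187627, -p*log2(p) = 0.480211
  p = 17/41 = 0.414634: log2(p) = -1.270089, -p*log2(p) = 0.526622
  p = 10/41 = 0.243902: log2(p) = -2.035624, -p*log2(p) = 0.496494
H = 0.370198 + 0.480211 + 0.526622 + 0.496494 = 1.873525

H = 1.8735 bits/symbol


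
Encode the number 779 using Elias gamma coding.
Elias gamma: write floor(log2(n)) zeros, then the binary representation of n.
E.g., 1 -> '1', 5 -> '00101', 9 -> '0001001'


num_bits = floor(log2(779)) + 1 = 10
leading_zeros = num_bits - 1 = 9
binary(779) = 1100001011

Elias gamma(779) = '000000000' + '1100001011' = 0000000001100001011 (19 bits)


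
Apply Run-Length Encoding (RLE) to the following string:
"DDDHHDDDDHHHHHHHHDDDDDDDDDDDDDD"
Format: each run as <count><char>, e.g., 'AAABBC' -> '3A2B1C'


Scanning runs left to right:
  i=0: run of 'D' x 3 -> '3D'
  i=3: run of 'H' x 2 -> '2H'
  i=5: run of 'D' x 4 -> '4D'
  i=9: run of 'H' x 8 -> '8H'
  i=17: run of 'D' x 14 -> '14D'

RLE = 3D2H4D8H14D


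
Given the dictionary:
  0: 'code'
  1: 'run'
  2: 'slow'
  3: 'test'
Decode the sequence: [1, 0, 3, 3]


Look up each index in the dictionary:
  1 -> 'run'
  0 -> 'code'
  3 -> 'test'
  3 -> 'test'

Decoded: "run code test test"


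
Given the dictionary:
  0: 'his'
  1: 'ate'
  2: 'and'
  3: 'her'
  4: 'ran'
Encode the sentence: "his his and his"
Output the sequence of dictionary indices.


Look up each word in the dictionary:
  'his' -> 0
  'his' -> 0
  'and' -> 2
  'his' -> 0

Encoded: [0, 0, 2, 0]


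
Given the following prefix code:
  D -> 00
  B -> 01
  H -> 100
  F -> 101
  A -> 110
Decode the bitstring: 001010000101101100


Decoding step by step:
Bits 00 -> D
Bits 101 -> F
Bits 00 -> D
Bits 00 -> D
Bits 101 -> F
Bits 101 -> F
Bits 100 -> H


Decoded message: DFDDFFH


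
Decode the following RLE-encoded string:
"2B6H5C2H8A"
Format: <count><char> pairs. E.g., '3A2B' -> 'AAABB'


Expanding each <count><char> pair:
  2B -> 'BB'
  6H -> 'HHHHHH'
  5C -> 'CCCCC'
  2H -> 'HH'
  8A -> 'AAAAAAAA'

Decoded = BBHHHHHHCCCCCHHAAAAAAAA


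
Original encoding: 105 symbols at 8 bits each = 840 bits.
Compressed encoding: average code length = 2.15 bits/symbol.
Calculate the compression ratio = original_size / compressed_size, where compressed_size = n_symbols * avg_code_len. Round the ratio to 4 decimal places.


original_size = n_symbols * orig_bits = 105 * 8 = 840 bits
compressed_size = n_symbols * avg_code_len = 105 * 2.15 = 225.75 bits
ratio = original_size / compressed_size = 840 / 225.75 = 3.7209

Compression ratio = 3.7209


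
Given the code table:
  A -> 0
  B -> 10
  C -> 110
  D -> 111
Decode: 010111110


Decoding:
0 -> A
10 -> B
111 -> D
110 -> C


Result: ABDC


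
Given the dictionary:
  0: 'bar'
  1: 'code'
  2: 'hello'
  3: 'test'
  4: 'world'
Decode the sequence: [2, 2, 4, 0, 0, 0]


Look up each index in the dictionary:
  2 -> 'hello'
  2 -> 'hello'
  4 -> 'world'
  0 -> 'bar'
  0 -> 'bar'
  0 -> 'bar'

Decoded: "hello hello world bar bar bar"


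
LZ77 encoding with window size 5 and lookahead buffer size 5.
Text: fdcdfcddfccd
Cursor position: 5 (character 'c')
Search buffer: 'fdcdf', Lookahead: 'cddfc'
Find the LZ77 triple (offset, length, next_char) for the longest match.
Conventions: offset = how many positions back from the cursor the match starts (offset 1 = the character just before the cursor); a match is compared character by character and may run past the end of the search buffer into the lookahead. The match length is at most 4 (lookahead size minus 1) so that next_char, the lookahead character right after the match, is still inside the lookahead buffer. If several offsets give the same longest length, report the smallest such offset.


Try each offset into the search buffer:
  offset=1 (pos 4, char 'f'): match length 0
  offset=2 (pos 3, char 'd'): match length 0
  offset=3 (pos 2, char 'c'): match length 2
  offset=4 (pos 1, char 'd'): match length 0
  offset=5 (pos 0, char 'f'): match length 0
Longest match has length 2 at offset 3.
next_char = character at position 5 + 2 = 7 -> 'd'

Best match: offset=3, length=2 (matching 'cd' starting at position 2)
LZ77 triple: (3, 2, 'd')


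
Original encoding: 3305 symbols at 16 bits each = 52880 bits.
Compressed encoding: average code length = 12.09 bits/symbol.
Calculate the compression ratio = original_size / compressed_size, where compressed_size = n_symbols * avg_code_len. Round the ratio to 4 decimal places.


original_size = n_symbols * orig_bits = 3305 * 16 = 52880 bits
compressed_size = n_symbols * avg_code_len = 3305 * 12.09 = 39957.45 bits
ratio = original_size / compressed_size = 52880 / 39957.45 = 1.3234

Compression ratio = 1.3234


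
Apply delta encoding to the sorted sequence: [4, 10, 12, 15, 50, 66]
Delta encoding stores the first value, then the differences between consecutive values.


First value: 4
Deltas:
  10 - 4 = 6
  12 - 10 = 2
  15 - 12 = 3
  50 - 15 = 35
  66 - 50 = 16


Delta encoded: [4, 6, 2, 3, 35, 16]


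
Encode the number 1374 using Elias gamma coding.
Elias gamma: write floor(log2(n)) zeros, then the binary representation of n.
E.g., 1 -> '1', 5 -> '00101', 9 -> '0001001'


num_bits = floor(log2(1374)) + 1 = 11
leading_zeros = num_bits - 1 = 10
binary(1374) = 10101011110

Elias gamma(1374) = '0000000000' + '10101011110' = 000000000010101011110 (21 bits)


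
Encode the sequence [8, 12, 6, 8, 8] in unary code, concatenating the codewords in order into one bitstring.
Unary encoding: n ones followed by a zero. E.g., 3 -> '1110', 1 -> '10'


Encode each number as n ones followed by a terminating 0:
  8 -> 111111110 (9 bits)
  12 -> 1111111111110 (13 bits)
  6 -> 1111110 (7 bits)
  8 -> 111111110 (9 bits)
  8 -> 111111110 (9 bits)
Total length = 9 + 13 + 7 + 9 + 9 = 47 bits.

Unary([8, 12, 6, 8, 8]) = 11111111011111111111101111110111111110111111110 (47 bits)


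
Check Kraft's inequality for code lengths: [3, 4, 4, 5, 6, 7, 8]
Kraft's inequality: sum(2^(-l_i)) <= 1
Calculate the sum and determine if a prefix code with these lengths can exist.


Sum = 2^(-3) + 2^(-4) + 2^(-4) + 2^(-5) + 2^(-6) + 2^(-7) + 2^(-8)
    = 0.125 + 0.0625 + 0.0625 + 0.03125 + 0.015625 + 0.0078125 + 0.00390625
    = 79/256 = 0.30859375
Since 0.30859375 <= 1, Kraft's inequality IS satisfied.
A prefix code with these lengths CAN exist.

Kraft sum = 0.30859375. Satisfied.


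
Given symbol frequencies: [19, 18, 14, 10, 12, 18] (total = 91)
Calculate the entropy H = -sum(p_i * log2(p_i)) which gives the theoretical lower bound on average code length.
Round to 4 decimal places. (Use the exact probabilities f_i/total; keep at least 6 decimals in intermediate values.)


Per-symbol terms -p_i * log2(p_i) with p_i = f_i/91:
  p = 19/91 = 0.208791: log2(p) = -2.259867, -p*log2(p) = 0.471840
  p = 18/91 = 0.197802: log2(p) = -2.337870, -p*log2(p) = 0.462436
  p = 14/91 = 0.153846: log2(p) = -2.700440, -p*log2(p) = 0.415452
  p = 10/91 = 0.109890: log2(p) = -3.185867, -p*log2(p) = 0.350095
  p = 12/91 = 0.131868: log2(p) = -2.922832, -p*log2(p) = 0.385428
  p = 18/91 = 0.197802: log2(p) = -2.337870, -p*log2(p) = 0.462436
H = 0.471840 + 0.462436 + 0.415452 + 0.350095 + 0.385428 + 0.462436 = 2.547687

H = 2.5477 bits/symbol


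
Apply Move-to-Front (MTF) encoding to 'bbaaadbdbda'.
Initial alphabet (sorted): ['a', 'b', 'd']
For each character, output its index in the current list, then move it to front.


MTF encoding:
'b': index 1 in ['a', 'b', 'd'] -> ['b', 'a', 'd']
'b': index 0 in ['b', 'a', 'd'] -> ['b', 'a', 'd']
'a': index 1 in ['b', 'a', 'd'] -> ['a', 'b', 'd']
'a': index 0 in ['a', 'b', 'd'] -> ['a', 'b', 'd']
'a': index 0 in ['a', 'b', 'd'] -> ['a', 'b', 'd']
'd': index 2 in ['a', 'b', 'd'] -> ['d', 'a', 'b']
'b': index 2 in ['d', 'a', 'b'] -> ['b', 'd', 'a']
'd': index 1 in ['b', 'd', 'a'] -> ['d', 'b', 'a']
'b': index 1 in ['d', 'b', 'a'] -> ['b', 'd', 'a']
'd': index 1 in ['b', 'd', 'a'] -> ['d', 'b', 'a']
'a': index 2 in ['d', 'b', 'a'] -> ['a', 'd', 'b']


Output: [1, 0, 1, 0, 0, 2, 2, 1, 1, 1, 2]


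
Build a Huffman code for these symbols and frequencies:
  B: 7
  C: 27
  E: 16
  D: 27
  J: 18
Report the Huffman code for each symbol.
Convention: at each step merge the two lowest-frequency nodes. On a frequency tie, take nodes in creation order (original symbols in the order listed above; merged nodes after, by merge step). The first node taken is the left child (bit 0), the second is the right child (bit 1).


Huffman tree construction:
Step 1: Merge B(7) + E(16) = 23
Step 2: Merge J(18) + (B+E)(23) = 41
Step 3: Merge C(27) + D(27) = 54
Step 4: Merge (J+(B+E))(41) + (C+D)(54) = 95
Read each symbol's code off the tree from the root (left child = 0, right child = 1).

Codes:
  B: 010 (length 3)
  C: 10 (length 2)
  E: 011 (length 3)
  D: 11 (length 2)
  J: 00 (length 2)
Average code length: 213/95 = 2.2421 bits/symbol


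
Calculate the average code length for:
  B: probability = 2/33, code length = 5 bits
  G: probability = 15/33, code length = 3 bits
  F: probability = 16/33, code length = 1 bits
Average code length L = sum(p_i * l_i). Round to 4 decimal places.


Weighted contributions p_i * l_i:
  B: (2/33) * 5 = 10/33
  G: (15/33) * 3 = 45/33
  F: (16/33) * 1 = 16/33
Sum = (10 + 45 + 16)/33 = 71/33

L = 71/33 = 2.1515 bits/symbol


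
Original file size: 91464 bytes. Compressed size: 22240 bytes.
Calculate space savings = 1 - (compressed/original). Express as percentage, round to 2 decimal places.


ratio = compressed/original = 22240/91464 = 0.243156
savings = 1 - ratio = 1 - 0.243156 = 0.756844
as a percentage: 0.756844 * 100 = 75.68%

Space savings = 1 - 22240/91464 = 75.68%


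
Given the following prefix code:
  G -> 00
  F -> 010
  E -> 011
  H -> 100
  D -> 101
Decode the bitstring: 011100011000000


Decoding step by step:
Bits 011 -> E
Bits 100 -> H
Bits 011 -> E
Bits 00 -> G
Bits 00 -> G
Bits 00 -> G


Decoded message: EHEGGG


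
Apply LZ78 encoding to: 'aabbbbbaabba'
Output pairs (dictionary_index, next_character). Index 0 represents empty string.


LZ78 encoding steps:
Dictionary: {0: ''}
Step 1: w='' (idx 0), next='a' -> output (0, 'a'), add 'a' as idx 1
Step 2: w='a' (idx 1), next='b' -> output (1, 'b'), add 'ab' as idx 2
Step 3: w='' (idx 0), next='b' -> output (0, 'b'), add 'b' as idx 3
Step 4: w='b' (idx 3), next='b' -> output (3, 'b'), add 'bb' as idx 4
Step 5: w='b' (idx 3), next='a' -> output (3, 'a'), add 'ba' as idx 5
Step 6: w='ab' (idx 2), next='b' -> output (2, 'b'), add 'abb' as idx 6
Step 7: w='a' (idx 1), end of input -> output (1, '')


Encoded: [(0, 'a'), (1, 'b'), (0, 'b'), (3, 'b'), (3, 'a'), (2, 'b'), (1, '')]


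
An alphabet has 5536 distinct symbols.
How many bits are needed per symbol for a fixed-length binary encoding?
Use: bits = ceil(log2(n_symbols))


log2(5536) = 12.4346
Bracket: 2^12 = 4096 < 5536 <= 2^13 = 8192
So ceil(log2(5536)) = 13

bits = ceil(log2(5536)) = ceil(12.4346) = 13 bits


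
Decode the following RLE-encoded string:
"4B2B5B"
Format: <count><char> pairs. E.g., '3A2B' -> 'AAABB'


Expanding each <count><char> pair:
  4B -> 'BBBB'
  2B -> 'BB'
  5B -> 'BBBBB'

Decoded = BBBBBBBBBBB


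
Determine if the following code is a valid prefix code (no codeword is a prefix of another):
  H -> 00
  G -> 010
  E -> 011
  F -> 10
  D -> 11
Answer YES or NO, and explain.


Checking each pair (does one codeword prefix another?):
  H='00' vs G='010': no prefix
  H='00' vs E='011': no prefix
  H='00' vs F='10': no prefix
  H='00' vs D='11': no prefix
  G='010' vs H='00': no prefix
  G='010' vs E='011': no prefix
  G='010' vs F='10': no prefix
  G='010' vs D='11': no prefix
  E='011' vs H='00': no prefix
  E='011' vs G='010': no prefix
  E='011' vs F='10': no prefix
  E='011' vs D='11': no prefix
  F='10' vs H='00': no prefix
  F='10' vs G='010': no prefix
  F='10' vs E='011': no prefix
  F='10' vs D='11': no prefix
  D='11' vs H='00': no prefix
  D='11' vs G='010': no prefix
  D='11' vs E='011': no prefix
  D='11' vs F='10': no prefix
No violation found over all pairs.

YES -- this is a valid prefix code. No codeword is a prefix of any other codeword.


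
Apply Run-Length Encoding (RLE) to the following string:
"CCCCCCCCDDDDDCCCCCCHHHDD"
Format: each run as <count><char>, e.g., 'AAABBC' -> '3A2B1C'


Scanning runs left to right:
  i=0: run of 'C' x 8 -> '8C'
  i=8: run of 'D' x 5 -> '5D'
  i=13: run of 'C' x 6 -> '6C'
  i=19: run of 'H' x 3 -> '3H'
  i=22: run of 'D' x 2 -> '2D'

RLE = 8C5D6C3H2D


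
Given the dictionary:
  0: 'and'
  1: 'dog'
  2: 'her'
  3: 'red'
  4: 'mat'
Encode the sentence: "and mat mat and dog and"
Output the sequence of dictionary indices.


Look up each word in the dictionary:
  'and' -> 0
  'mat' -> 4
  'mat' -> 4
  'and' -> 0
  'dog' -> 1
  'and' -> 0

Encoded: [0, 4, 4, 0, 1, 0]


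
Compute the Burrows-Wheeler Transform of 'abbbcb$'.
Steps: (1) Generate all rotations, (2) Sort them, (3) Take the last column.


Rotations (sorted):
  0: $abbbcb -> last char: b
  1: abbbcb$ -> last char: $
  2: b$abbbc -> last char: c
  3: bbbcb$a -> last char: a
  4: bbcb$ab -> last char: b
  5: bcb$abb -> last char: b
  6: cb$abbb -> last char: b


BWT = b$cabbb


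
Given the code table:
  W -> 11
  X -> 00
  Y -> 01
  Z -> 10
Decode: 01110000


Decoding:
01 -> Y
11 -> W
00 -> X
00 -> X


Result: YWXX


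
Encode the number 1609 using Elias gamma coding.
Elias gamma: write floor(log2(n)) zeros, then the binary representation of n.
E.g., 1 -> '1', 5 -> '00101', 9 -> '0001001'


num_bits = floor(log2(1609)) + 1 = 11
leading_zeros = num_bits - 1 = 10
binary(1609) = 11001001001

Elias gamma(1609) = '0000000000' + '11001001001' = 000000000011001001001 (21 bits)


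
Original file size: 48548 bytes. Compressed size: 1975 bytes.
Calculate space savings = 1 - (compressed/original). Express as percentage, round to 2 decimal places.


ratio = compressed/original = 1975/48548 = 0.040681
savings = 1 - ratio = 1 - 0.040681 = 0.959319
as a percentage: 0.959319 * 100 = 95.93%

Space savings = 1 - 1975/48548 = 95.93%


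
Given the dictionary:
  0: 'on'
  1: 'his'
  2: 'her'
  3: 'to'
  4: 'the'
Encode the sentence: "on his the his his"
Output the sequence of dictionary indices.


Look up each word in the dictionary:
  'on' -> 0
  'his' -> 1
  'the' -> 4
  'his' -> 1
  'his' -> 1

Encoded: [0, 1, 4, 1, 1]


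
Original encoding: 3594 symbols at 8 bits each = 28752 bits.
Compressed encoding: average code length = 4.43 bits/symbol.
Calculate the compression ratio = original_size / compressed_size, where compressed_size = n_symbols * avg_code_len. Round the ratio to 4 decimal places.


original_size = n_symbols * orig_bits = 3594 * 8 = 28752 bits
compressed_size = n_symbols * avg_code_len = 3594 * 4.43 = 15921.42 bits
ratio = original_size / compressed_size = 28752 / 15921.42 = 1.8059

Compression ratio = 1.8059


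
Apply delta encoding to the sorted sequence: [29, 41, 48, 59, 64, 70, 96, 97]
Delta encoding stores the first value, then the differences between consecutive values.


First value: 29
Deltas:
  41 - 29 = 12
  48 - 41 = 7
  59 - 48 = 11
  64 - 59 = 5
  70 - 64 = 6
  96 - 70 = 26
  97 - 96 = 1


Delta encoded: [29, 12, 7, 11, 5, 6, 26, 1]


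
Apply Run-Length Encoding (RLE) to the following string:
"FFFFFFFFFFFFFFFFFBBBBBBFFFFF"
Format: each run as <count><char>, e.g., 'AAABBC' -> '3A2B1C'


Scanning runs left to right:
  i=0: run of 'F' x 17 -> '17F'
  i=17: run of 'B' x 6 -> '6B'
  i=23: run of 'F' x 5 -> '5F'

RLE = 17F6B5F


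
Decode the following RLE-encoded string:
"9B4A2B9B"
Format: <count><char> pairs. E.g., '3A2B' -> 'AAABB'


Expanding each <count><char> pair:
  9B -> 'BBBBBBBBB'
  4A -> 'AAAA'
  2B -> 'BB'
  9B -> 'BBBBBBBBB'

Decoded = BBBBBBBBBAAAABBBBBBBBBBB


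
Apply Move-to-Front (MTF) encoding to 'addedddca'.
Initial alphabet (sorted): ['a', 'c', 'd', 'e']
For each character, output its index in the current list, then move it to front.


MTF encoding:
'a': index 0 in ['a', 'c', 'd', 'e'] -> ['a', 'c', 'd', 'e']
'd': index 2 in ['a', 'c', 'd', 'e'] -> ['d', 'a', 'c', 'e']
'd': index 0 in ['d', 'a', 'c', 'e'] -> ['d', 'a', 'c', 'e']
'e': index 3 in ['d', 'a', 'c', 'e'] -> ['e', 'd', 'a', 'c']
'd': index 1 in ['e', 'd', 'a', 'c'] -> ['d', 'e', 'a', 'c']
'd': index 0 in ['d', 'e', 'a', 'c'] -> ['d', 'e', 'a', 'c']
'd': index 0 in ['d', 'e', 'a', 'c'] -> ['d', 'e', 'a', 'c']
'c': index 3 in ['d', 'e', 'a', 'c'] -> ['c', 'd', 'e', 'a']
'a': index 3 in ['c', 'd', 'e', 'a'] -> ['a', 'c', 'd', 'e']


Output: [0, 2, 0, 3, 1, 0, 0, 3, 3]


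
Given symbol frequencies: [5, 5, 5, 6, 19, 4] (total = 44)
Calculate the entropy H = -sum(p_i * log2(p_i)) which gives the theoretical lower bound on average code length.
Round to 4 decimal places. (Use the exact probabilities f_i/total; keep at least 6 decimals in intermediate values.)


Per-symbol terms -p_i * log2(p_i) with p_i = f_i/44:
  p = 5/44 = 0.113636: log2(p) = -3.137504, -p*log2(p) = 0.356534
  p = 5/44 = 0.113636: log2(p) = -3.137504, -p*log2(p) = 0.356534
  p = 5/44 = 0.113636: log2(p) = -3.137504, -p*log2(p) = 0.356534
  p = 6/44 = 0.136364: log2(p) = -2.874469, -p*log2(p) = 0.391973
  p = 19/44 = 0.431818: log2(p) = -1.211504, -p*log2(p) = 0.523149
  p = 4/44 = 0.090909: log2(p) = -3.459432, -p*log2(p) = 0.314494
H = 0.356534 + 0.356534 + 0.356534 + 0.391973 + 0.523149 + 0.314494 = 2.299218

H = 2.2992 bits/symbol


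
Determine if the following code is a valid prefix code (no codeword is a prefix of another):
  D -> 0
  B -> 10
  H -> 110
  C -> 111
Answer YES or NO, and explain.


Checking each pair (does one codeword prefix another?):
  D='0' vs B='10': no prefix
  D='0' vs H='110': no prefix
  D='0' vs C='111': no prefix
  B='10' vs D='0': no prefix
  B='10' vs H='110': no prefix
  B='10' vs C='111': no prefix
  H='110' vs D='0': no prefix
  H='110' vs B='10': no prefix
  H='110' vs C='111': no prefix
  C='111' vs D='0': no prefix
  C='111' vs B='10': no prefix
  C='111' vs H='110': no prefix
No violation found over all pairs.

YES -- this is a valid prefix code. No codeword is a prefix of any other codeword.


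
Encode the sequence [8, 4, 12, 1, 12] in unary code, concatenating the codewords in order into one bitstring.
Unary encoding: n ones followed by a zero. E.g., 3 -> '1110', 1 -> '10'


Encode each number as n ones followed by a terminating 0:
  8 -> 111111110 (9 bits)
  4 -> 11110 (5 bits)
  12 -> 1111111111110 (13 bits)
  1 -> 10 (2 bits)
  12 -> 1111111111110 (13 bits)
Total length = 9 + 5 + 13 + 2 + 13 = 42 bits.

Unary([8, 4, 12, 1, 12]) = 111111110111101111111111110101111111111110 (42 bits)


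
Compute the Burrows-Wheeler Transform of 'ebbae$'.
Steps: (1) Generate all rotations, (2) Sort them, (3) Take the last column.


Rotations (sorted):
  0: $ebbae -> last char: e
  1: ae$ebb -> last char: b
  2: bae$eb -> last char: b
  3: bbae$e -> last char: e
  4: e$ebba -> last char: a
  5: ebbae$ -> last char: $


BWT = ebbea$


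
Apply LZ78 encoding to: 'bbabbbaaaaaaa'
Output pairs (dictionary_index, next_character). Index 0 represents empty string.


LZ78 encoding steps:
Dictionary: {0: ''}
Step 1: w='' (idx 0), next='b' -> output (0, 'b'), add 'b' as idx 1
Step 2: w='b' (idx 1), next='a' -> output (1, 'a'), add 'ba' as idx 2
Step 3: w='b' (idx 1), next='b' -> output (1, 'b'), add 'bb' as idx 3
Step 4: w='ba' (idx 2), next='a' -> output (2, 'a'), add 'baa' as idx 4
Step 5: w='' (idx 0), next='a' -> output (0, 'a'), add 'a' as idx 5
Step 6: w='a' (idx 5), next='a' -> output (5, 'a'), add 'aa' as idx 6
Step 7: w='aa' (idx 6), end of input -> output (6, '')


Encoded: [(0, 'b'), (1, 'a'), (1, 'b'), (2, 'a'), (0, 'a'), (5, 'a'), (6, '')]


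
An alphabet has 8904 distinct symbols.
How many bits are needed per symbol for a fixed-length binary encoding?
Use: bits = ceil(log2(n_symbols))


log2(8904) = 13.1202
Bracket: 2^13 = 8192 < 8904 <= 2^14 = 16384
So ceil(log2(8904)) = 14

bits = ceil(log2(8904)) = ceil(13.1202) = 14 bits


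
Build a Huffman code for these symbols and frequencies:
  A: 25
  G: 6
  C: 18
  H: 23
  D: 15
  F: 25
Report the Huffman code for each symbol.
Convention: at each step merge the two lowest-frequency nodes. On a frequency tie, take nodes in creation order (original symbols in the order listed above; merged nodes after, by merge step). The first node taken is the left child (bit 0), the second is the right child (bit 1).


Huffman tree construction:
Step 1: Merge G(6) + D(15) = 21
Step 2: Merge C(18) + (G+D)(21) = 39
Step 3: Merge H(23) + A(25) = 48
Step 4: Merge F(25) + (C+(G+D))(39) = 64
Step 5: Merge (H+A)(48) + (F+(C+(G+D)))(64) = 112
Read each symbol's code off the tree from the root (left child = 0, right child = 1).

Codes:
  A: 01 (length 2)
  G: 1110 (length 4)
  C: 110 (length 3)
  H: 00 (length 2)
  D: 1111 (length 4)
  F: 10 (length 2)
Average code length: 284/112 = 2.5357 bits/symbol


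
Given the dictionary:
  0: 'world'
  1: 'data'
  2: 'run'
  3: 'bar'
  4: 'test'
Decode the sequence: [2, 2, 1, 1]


Look up each index in the dictionary:
  2 -> 'run'
  2 -> 'run'
  1 -> 'data'
  1 -> 'data'

Decoded: "run run data data"


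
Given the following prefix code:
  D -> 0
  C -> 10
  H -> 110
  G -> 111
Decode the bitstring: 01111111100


Decoding step by step:
Bits 0 -> D
Bits 111 -> G
Bits 111 -> G
Bits 110 -> H
Bits 0 -> D


Decoded message: DGGHD


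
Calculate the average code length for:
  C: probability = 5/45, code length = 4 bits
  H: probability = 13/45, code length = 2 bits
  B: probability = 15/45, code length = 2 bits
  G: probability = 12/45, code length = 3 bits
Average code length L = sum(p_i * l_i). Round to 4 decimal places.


Weighted contributions p_i * l_i:
  C: (5/45) * 4 = 20/45
  H: (13/45) * 2 = 26/45
  B: (15/45) * 2 = 30/45
  G: (12/45) * 3 = 36/45
Sum = (20 + 26 + 30 + 36)/45 = 112/45

L = 112/45 = 2.4889 bits/symbol


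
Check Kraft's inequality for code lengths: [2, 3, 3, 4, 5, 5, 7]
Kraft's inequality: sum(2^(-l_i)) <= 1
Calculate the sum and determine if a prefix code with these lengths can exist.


Sum = 2^(-2) + 2^(-3) + 2^(-3) + 2^(-4) + 2^(-5) + 2^(-5) + 2^(-7)
    = 0.25 + 0.125 + 0.125 + 0.0625 + 0.03125 + 0.03125 + 0.0078125
    = 81/128 = 0.6328125
Since 0.6328125 <= 1, Kraft's inequality IS satisfied.
A prefix code with these lengths CAN exist.

Kraft sum = 0.6328125. Satisfied.


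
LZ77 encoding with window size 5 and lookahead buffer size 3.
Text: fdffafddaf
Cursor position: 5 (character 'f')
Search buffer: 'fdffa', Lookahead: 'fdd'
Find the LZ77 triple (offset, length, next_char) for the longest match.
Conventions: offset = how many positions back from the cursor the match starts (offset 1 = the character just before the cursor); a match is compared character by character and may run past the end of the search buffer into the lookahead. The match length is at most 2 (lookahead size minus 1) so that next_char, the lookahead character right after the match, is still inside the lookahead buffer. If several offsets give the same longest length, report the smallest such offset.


Try each offset into the search buffer:
  offset=1 (pos 4, char 'a'): match length 0
  offset=2 (pos 3, char 'f'): match length 1
  offset=3 (pos 2, char 'f'): match length 1
  offset=4 (pos 1, char 'd'): match length 0
  offset=5 (pos 0, char 'f'): match length 2
Longest match has length 2 at offset 5.
next_char = character at position 5 + 2 = 7 -> 'd'

Best match: offset=5, length=2 (matching 'fd' starting at position 0)
LZ77 triple: (5, 2, 'd')


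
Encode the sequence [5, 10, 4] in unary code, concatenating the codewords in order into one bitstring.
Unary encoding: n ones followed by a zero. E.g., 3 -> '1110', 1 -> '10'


Encode each number as n ones followed by a terminating 0:
  5 -> 111110 (6 bits)
  10 -> 11111111110 (11 bits)
  4 -> 11110 (5 bits)
Total length = 6 + 11 + 5 = 22 bits.

Unary([5, 10, 4]) = 1111101111111111011110 (22 bits)


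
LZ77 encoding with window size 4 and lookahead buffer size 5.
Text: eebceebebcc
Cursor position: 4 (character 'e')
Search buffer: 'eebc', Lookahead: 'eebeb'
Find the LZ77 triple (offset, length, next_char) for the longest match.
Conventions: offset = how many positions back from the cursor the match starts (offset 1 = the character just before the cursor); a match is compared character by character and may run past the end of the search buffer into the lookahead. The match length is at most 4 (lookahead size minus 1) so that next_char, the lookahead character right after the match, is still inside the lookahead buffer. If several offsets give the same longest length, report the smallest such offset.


Try each offset into the search buffer:
  offset=1 (pos 3, char 'c'): match length 0
  offset=2 (pos 2, char 'b'): match length 0
  offset=3 (pos 1, char 'e'): match length 1
  offset=4 (pos 0, char 'e'): match length 3
Longest match has length 3 at offset 4.
next_char = character at position 4 + 3 = 7 -> 'e'

Best match: offset=4, length=3 (matching 'eeb' starting at position 0)
LZ77 triple: (4, 3, 'e')


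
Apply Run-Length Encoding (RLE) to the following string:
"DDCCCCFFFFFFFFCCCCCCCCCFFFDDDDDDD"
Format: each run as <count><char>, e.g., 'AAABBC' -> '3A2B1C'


Scanning runs left to right:
  i=0: run of 'D' x 2 -> '2D'
  i=2: run of 'C' x 4 -> '4C'
  i=6: run of 'F' x 8 -> '8F'
  i=14: run of 'C' x 9 -> '9C'
  i=23: run of 'F' x 3 -> '3F'
  i=26: run of 'D' x 7 -> '7D'

RLE = 2D4C8F9C3F7D


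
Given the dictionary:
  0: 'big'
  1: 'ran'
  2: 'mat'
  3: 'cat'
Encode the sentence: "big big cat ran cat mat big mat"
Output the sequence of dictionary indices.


Look up each word in the dictionary:
  'big' -> 0
  'big' -> 0
  'cat' -> 3
  'ran' -> 1
  'cat' -> 3
  'mat' -> 2
  'big' -> 0
  'mat' -> 2

Encoded: [0, 0, 3, 1, 3, 2, 0, 2]


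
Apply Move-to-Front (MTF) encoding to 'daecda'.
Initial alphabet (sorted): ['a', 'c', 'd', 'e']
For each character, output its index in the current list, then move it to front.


MTF encoding:
'd': index 2 in ['a', 'c', 'd', 'e'] -> ['d', 'a', 'c', 'e']
'a': index 1 in ['d', 'a', 'c', 'e'] -> ['a', 'd', 'c', 'e']
'e': index 3 in ['a', 'd', 'c', 'e'] -> ['e', 'a', 'd', 'c']
'c': index 3 in ['e', 'a', 'd', 'c'] -> ['c', 'e', 'a', 'd']
'd': index 3 in ['c', 'e', 'a', 'd'] -> ['d', 'c', 'e', 'a']
'a': index 3 in ['d', 'c', 'e', 'a'] -> ['a', 'd', 'c', 'e']


Output: [2, 1, 3, 3, 3, 3]


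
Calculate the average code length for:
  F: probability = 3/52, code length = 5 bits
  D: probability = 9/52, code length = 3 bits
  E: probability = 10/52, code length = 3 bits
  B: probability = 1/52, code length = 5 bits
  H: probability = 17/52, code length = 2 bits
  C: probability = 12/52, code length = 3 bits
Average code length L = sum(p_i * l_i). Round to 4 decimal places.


Weighted contributions p_i * l_i:
  F: (3/52) * 5 = 15/52
  D: (9/52) * 3 = 27/52
  E: (10/52) * 3 = 30/52
  B: (1/52) * 5 = 5/52
  H: (17/52) * 2 = 34/52
  C: (12/52) * 3 = 36/52
Sum = (15 + 27 + 30 + 5 + 34 + 36)/52 = 147/52

L = 147/52 = 2.8269 bits/symbol


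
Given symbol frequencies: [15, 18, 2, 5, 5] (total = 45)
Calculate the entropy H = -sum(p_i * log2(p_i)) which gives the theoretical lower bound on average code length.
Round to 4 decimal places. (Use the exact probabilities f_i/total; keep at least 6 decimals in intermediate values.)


Per-symbol terms -p_i * log2(p_i) with p_i = f_i/45:
  p = 15/45 = 0.333333: log2(p) = -1.584963, -p*log2(p) = 0.528321
  p = 18/45 = 0.400000: log2(p) = -1.321928, -p*log2(p) = 0.528771
  p = 2/45 = 0.044444: log2(p) = -4.491853, -p*log2(p) = 0.199638
  p = 5/45 = 0.111111: log2(p) = -3.169925, -p*log2(p) = 0.352214
  p = 5/45 = 0.111111: log2(p) = -3.169925, -p*log2(p) = 0.352214
H = 0.528321 + 0.528771 + 0.199638 + 0.352214 + 0.352214 = 1.961158

H = 1.9612 bits/symbol


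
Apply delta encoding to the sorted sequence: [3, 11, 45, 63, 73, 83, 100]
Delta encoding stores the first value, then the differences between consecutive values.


First value: 3
Deltas:
  11 - 3 = 8
  45 - 11 = 34
  63 - 45 = 18
  73 - 63 = 10
  83 - 73 = 10
  100 - 83 = 17


Delta encoded: [3, 8, 34, 18, 10, 10, 17]


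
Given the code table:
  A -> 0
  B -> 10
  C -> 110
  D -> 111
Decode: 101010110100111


Decoding:
10 -> B
10 -> B
10 -> B
110 -> C
10 -> B
0 -> A
111 -> D


Result: BBBCBAD


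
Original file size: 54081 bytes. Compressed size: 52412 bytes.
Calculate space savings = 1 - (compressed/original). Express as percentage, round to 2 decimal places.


ratio = compressed/original = 52412/54081 = 0.969139
savings = 1 - ratio = 1 - 0.969139 = 0.030861
as a percentage: 0.030861 * 100 = 3.09%

Space savings = 1 - 52412/54081 = 3.09%


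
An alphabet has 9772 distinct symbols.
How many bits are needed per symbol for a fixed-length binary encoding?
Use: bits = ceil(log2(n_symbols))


log2(9772) = 13.2544
Bracket: 2^13 = 8192 < 9772 <= 2^14 = 16384
So ceil(log2(9772)) = 14

bits = ceil(log2(9772)) = ceil(13.2544) = 14 bits


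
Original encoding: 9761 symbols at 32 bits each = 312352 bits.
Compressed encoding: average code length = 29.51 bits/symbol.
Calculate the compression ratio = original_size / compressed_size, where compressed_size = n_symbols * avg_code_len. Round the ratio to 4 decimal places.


original_size = n_symbols * orig_bits = 9761 * 32 = 312352 bits
compressed_size = n_symbols * avg_code_len = 9761 * 29.51 = 288047.11 bits
ratio = original_size / compressed_size = 312352 / 288047.11 = 1.0844

Compression ratio = 1.0844


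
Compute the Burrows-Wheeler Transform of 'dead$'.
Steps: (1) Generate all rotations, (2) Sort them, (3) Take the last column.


Rotations (sorted):
  0: $dead -> last char: d
  1: ad$de -> last char: e
  2: d$dea -> last char: a
  3: dead$ -> last char: $
  4: ead$d -> last char: d


BWT = dea$d


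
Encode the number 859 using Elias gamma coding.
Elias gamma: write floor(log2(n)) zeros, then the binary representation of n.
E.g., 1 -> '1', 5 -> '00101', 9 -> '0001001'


num_bits = floor(log2(859)) + 1 = 10
leading_zeros = num_bits - 1 = 9
binary(859) = 1101011011

Elias gamma(859) = '000000000' + '1101011011' = 0000000001101011011 (19 bits)


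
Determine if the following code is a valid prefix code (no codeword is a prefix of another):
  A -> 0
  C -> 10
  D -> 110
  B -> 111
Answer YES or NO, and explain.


Checking each pair (does one codeword prefix another?):
  A='0' vs C='10': no prefix
  A='0' vs D='110': no prefix
  A='0' vs B='111': no prefix
  C='10' vs A='0': no prefix
  C='10' vs D='110': no prefix
  C='10' vs B='111': no prefix
  D='110' vs A='0': no prefix
  D='110' vs C='10': no prefix
  D='110' vs B='111': no prefix
  B='111' vs A='0': no prefix
  B='111' vs C='10': no prefix
  B='111' vs D='110': no prefix
No violation found over all pairs.

YES -- this is a valid prefix code. No codeword is a prefix of any other codeword.


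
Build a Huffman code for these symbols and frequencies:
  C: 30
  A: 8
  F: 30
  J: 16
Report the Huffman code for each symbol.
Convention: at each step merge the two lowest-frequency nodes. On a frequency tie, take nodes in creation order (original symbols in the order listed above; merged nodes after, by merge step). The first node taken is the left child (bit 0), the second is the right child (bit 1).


Huffman tree construction:
Step 1: Merge A(8) + J(16) = 24
Step 2: Merge (A+J)(24) + C(30) = 54
Step 3: Merge F(30) + ((A+J)+C)(54) = 84
Read each symbol's code off the tree from the root (left child = 0, right child = 1).

Codes:
  C: 11 (length 2)
  A: 100 (length 3)
  F: 0 (length 1)
  J: 101 (length 3)
Average code length: 162/84 = 1.9286 bits/symbol


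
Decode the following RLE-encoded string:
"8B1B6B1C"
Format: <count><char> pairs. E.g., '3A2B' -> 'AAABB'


Expanding each <count><char> pair:
  8B -> 'BBBBBBBB'
  1B -> 'B'
  6B -> 'BBBBBB'
  1C -> 'C'

Decoded = BBBBBBBBBBBBBBBC


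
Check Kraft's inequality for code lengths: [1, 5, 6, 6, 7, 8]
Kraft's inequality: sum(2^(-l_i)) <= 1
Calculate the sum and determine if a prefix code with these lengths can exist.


Sum = 2^(-1) + 2^(-5) + 2^(-6) + 2^(-6) + 2^(-7) + 2^(-8)
    = 0.5 + 0.03125 + 0.015625 + 0.015625 + 0.0078125 + 0.00390625
    = 147/256 = 0.57421875
Since 0.57421875 <= 1, Kraft's inequality IS satisfied.
A prefix code with these lengths CAN exist.

Kraft sum = 0.57421875. Satisfied.


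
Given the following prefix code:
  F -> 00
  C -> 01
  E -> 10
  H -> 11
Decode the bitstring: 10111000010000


Decoding step by step:
Bits 10 -> E
Bits 11 -> H
Bits 10 -> E
Bits 00 -> F
Bits 01 -> C
Bits 00 -> F
Bits 00 -> F


Decoded message: EHEFCFF


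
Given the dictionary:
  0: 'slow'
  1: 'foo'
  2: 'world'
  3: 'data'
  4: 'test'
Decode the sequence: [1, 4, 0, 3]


Look up each index in the dictionary:
  1 -> 'foo'
  4 -> 'test'
  0 -> 'slow'
  3 -> 'data'

Decoded: "foo test slow data"


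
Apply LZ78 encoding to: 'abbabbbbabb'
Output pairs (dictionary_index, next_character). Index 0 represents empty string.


LZ78 encoding steps:
Dictionary: {0: ''}
Step 1: w='' (idx 0), next='a' -> output (0, 'a'), add 'a' as idx 1
Step 2: w='' (idx 0), next='b' -> output (0, 'b'), add 'b' as idx 2
Step 3: w='b' (idx 2), next='a' -> output (2, 'a'), add 'ba' as idx 3
Step 4: w='b' (idx 2), next='b' -> output (2, 'b'), add 'bb' as idx 4
Step 5: w='bb' (idx 4), next='a' -> output (4, 'a'), add 'bba' as idx 5
Step 6: w='bb' (idx 4), end of input -> output (4, '')


Encoded: [(0, 'a'), (0, 'b'), (2, 'a'), (2, 'b'), (4, 'a'), (4, '')]


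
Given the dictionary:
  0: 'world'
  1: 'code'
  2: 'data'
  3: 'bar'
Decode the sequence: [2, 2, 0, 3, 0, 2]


Look up each index in the dictionary:
  2 -> 'data'
  2 -> 'data'
  0 -> 'world'
  3 -> 'bar'
  0 -> 'world'
  2 -> 'data'

Decoded: "data data world bar world data"


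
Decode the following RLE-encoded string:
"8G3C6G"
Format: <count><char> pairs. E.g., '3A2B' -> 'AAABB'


Expanding each <count><char> pair:
  8G -> 'GGGGGGGG'
  3C -> 'CCC'
  6G -> 'GGGGGG'

Decoded = GGGGGGGGCCCGGGGGG


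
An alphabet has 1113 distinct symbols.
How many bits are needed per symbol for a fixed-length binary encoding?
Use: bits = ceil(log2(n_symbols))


log2(1113) = 10.1202
Bracket: 2^10 = 1024 < 1113 <= 2^11 = 2048
So ceil(log2(1113)) = 11

bits = ceil(log2(1113)) = ceil(10.1202) = 11 bits


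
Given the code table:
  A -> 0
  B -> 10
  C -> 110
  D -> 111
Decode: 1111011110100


Decoding:
111 -> D
10 -> B
111 -> D
10 -> B
10 -> B
0 -> A


Result: DBDBBA


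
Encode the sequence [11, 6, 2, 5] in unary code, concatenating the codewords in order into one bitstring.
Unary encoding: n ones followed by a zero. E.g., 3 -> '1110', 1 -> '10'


Encode each number as n ones followed by a terminating 0:
  11 -> 111111111110 (12 bits)
  6 -> 1111110 (7 bits)
  2 -> 110 (3 bits)
  5 -> 111110 (6 bits)
Total length = 12 + 7 + 3 + 6 = 28 bits.

Unary([11, 6, 2, 5]) = 1111111111101111110110111110 (28 bits)


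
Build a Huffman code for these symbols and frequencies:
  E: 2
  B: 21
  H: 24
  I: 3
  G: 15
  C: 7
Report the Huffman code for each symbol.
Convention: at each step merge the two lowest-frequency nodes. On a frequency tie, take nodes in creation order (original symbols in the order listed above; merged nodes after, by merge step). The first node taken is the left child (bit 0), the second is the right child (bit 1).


Huffman tree construction:
Step 1: Merge E(2) + I(3) = 5
Step 2: Merge (E+I)(5) + C(7) = 12
Step 3: Merge ((E+I)+C)(12) + G(15) = 27
Step 4: Merge B(21) + H(24) = 45
Step 5: Merge (((E+I)+C)+G)(27) + (B+H)(45) = 72
Read each symbol's code off the tree from the root (left child = 0, right child = 1).

Codes:
  E: 0000 (length 4)
  B: 10 (length 2)
  H: 11 (length 2)
  I: 0001 (length 4)
  G: 01 (length 2)
  C: 001 (length 3)
Average code length: 161/72 = 2.2361 bits/symbol
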